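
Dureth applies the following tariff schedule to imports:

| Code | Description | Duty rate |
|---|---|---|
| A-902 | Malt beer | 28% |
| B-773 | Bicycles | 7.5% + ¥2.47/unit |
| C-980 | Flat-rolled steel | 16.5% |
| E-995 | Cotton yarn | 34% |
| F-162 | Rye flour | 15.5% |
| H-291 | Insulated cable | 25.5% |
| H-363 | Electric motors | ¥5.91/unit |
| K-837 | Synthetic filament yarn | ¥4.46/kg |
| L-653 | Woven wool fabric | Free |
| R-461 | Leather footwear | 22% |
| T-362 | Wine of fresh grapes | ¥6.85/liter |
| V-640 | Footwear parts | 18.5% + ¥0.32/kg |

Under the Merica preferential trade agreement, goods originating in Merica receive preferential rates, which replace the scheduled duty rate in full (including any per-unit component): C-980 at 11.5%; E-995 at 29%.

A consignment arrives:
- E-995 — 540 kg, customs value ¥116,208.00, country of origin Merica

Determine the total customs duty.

Line 1 (E-995, Merica, 540 kg, ¥116,208.00):
Base rate for E-995 is 34%.
Origin Merica qualifies under the Dureth–Merica agreement and E-995 is covered: preferential rate 29% applies instead.
Duty = ¥116,208.00 × 29% = ¥33,700.32.

¥33,700.32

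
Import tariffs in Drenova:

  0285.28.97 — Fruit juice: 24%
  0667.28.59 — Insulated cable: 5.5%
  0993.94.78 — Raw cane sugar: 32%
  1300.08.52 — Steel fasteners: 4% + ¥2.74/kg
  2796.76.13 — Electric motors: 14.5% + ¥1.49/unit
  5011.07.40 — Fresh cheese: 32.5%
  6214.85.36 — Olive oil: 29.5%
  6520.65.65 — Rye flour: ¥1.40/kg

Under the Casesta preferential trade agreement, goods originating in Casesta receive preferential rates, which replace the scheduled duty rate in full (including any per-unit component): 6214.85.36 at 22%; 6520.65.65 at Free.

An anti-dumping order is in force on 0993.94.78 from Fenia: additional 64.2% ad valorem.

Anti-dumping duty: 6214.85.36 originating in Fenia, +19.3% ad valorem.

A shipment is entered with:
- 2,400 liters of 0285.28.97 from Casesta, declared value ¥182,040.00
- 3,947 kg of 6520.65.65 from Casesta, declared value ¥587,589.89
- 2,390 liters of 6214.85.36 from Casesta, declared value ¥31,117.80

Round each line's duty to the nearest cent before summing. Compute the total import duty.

Line 1 (0285.28.97, Casesta, 2,400 liters, ¥182,040.00):
Base rate for 0285.28.97 is 24%.
Origin Casesta is the FTA partner but 0285.28.97 is not on the preference list; base rate stands.
Duty = ¥182,040.00 × 24% = ¥43,689.60.
Line 2 (6520.65.65, Casesta, 3,947 kg, ¥587,589.89):
Base rate for 6520.65.65 is ¥1.40/kg.
Origin Casesta qualifies under the Drenova–Casesta agreement and 6520.65.65 is covered: preferential rate Free applies instead.
Duty = ¥587,589.89 × 0% = ¥0.00.
Line 3 (6214.85.36, Casesta, 2,390 liters, ¥31,117.80):
Base rate for 6214.85.36 is 29.5%.
Origin Casesta qualifies under the Drenova–Casesta agreement and 6214.85.36 is covered: preferential rate 22% applies instead.
The additional-duty order on 6214.85.36 targets Fenia, not Casesta; it does not apply.
Duty = ¥31,117.80 × 22% = ¥6,845.92.
Total = ¥43,689.60 + ¥0.00 + ¥6,845.92 = ¥50,535.52.

¥50,535.52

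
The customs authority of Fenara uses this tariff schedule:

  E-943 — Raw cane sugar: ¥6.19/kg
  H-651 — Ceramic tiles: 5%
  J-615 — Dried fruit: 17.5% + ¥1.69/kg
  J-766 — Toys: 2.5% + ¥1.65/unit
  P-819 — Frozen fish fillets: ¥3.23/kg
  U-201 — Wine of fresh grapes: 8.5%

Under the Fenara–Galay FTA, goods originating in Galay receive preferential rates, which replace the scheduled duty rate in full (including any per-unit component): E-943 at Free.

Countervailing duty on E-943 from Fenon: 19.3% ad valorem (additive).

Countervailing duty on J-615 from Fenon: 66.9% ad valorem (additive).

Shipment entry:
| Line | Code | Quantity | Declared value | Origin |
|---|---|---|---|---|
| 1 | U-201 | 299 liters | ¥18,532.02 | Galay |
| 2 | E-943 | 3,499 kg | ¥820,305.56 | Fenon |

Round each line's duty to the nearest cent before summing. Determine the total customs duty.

¥181,553.00

Line 1 (U-201, Galay, 299 liters, ¥18,532.02):
Base rate for U-201 is 8.5%.
Origin Galay is the FTA partner but U-201 is not on the preference list; base rate stands.
Duty = ¥18,532.02 × 8.5% = ¥1,575.22.
Line 2 (E-943, Fenon, 3,499 kg, ¥820,305.56):
Base rate for E-943 is ¥6.19/kg.
E-943 has an FTA preferential rate, but origin Fenon is not Galay; base rate stands.
Additional duty on E-943 from Fenon: +19.3% ad valorem. Applied ad valorem rate = 19.3%.
Duty = ¥820,305.56 × 19.3% + 3,499 × ¥6.19 = ¥179,977.78.
Total = ¥1,575.22 + ¥179,977.78 = ¥181,553.00.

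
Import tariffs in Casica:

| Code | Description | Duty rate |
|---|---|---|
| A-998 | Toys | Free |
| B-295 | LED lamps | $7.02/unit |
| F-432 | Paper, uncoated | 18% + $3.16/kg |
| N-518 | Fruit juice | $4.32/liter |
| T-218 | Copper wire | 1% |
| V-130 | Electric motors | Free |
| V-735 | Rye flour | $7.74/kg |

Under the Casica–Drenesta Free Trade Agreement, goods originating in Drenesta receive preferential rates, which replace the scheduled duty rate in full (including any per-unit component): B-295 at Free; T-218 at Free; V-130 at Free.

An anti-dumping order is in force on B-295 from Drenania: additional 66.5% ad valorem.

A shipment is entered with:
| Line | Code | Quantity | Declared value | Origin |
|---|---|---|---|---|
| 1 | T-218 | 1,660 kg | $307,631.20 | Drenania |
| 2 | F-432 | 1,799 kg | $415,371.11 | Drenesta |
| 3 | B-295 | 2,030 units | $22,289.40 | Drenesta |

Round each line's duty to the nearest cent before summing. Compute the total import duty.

$83,527.95

Line 1 (T-218, Drenania, 1,660 kg, $307,631.20):
Base rate for T-218 is 1%.
T-218 has an FTA preferential rate, but origin Drenania is not Drenesta; base rate stands.
Duty = $307,631.20 × 1% = $3,076.31.
Line 2 (F-432, Drenesta, 1,799 kg, $415,371.11):
Base rate for F-432 is 18% + $3.16/kg.
Origin Drenesta is the FTA partner but F-432 is not on the preference list; base rate stands.
Duty = $415,371.11 × 18% + 1,799 × $3.16 = $80,451.64.
Line 3 (B-295, Drenesta, 2,030 units, $22,289.40):
Base rate for B-295 is $7.02/unit.
Origin Drenesta qualifies under the Casica–Drenesta agreement and B-295 is covered: preferential rate Free applies instead.
The additional-duty order on B-295 targets Drenania, not Drenesta; it does not apply.
Duty = $22,289.40 × 0% = $0.00.
Total = $3,076.31 + $80,451.64 + $0.00 = $83,527.95.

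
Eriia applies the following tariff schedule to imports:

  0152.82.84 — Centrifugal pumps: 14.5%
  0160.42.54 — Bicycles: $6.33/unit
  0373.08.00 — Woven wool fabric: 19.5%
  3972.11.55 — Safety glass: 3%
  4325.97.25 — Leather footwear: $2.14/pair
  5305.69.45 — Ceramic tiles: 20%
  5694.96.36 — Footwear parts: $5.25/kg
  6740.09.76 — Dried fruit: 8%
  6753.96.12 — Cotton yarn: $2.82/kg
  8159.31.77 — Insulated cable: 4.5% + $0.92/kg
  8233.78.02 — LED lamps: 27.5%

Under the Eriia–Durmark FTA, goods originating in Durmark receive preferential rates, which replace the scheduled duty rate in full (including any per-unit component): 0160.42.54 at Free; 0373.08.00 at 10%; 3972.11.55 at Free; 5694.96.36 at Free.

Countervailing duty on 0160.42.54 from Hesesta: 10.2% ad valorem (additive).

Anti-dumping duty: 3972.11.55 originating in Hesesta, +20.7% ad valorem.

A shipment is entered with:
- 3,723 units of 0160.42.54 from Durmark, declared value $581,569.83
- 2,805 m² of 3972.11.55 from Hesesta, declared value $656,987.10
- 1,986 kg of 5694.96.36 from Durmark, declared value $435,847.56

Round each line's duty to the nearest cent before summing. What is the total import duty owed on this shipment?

Line 1 (0160.42.54, Durmark, 3,723 units, $581,569.83):
Base rate for 0160.42.54 is $6.33/unit.
Origin Durmark qualifies under the Eriia–Durmark agreement and 0160.42.54 is covered: preferential rate Free applies instead.
The additional-duty order on 0160.42.54 targets Hesesta, not Durmark; it does not apply.
Duty = $581,569.83 × 0% = $0.00.
Line 2 (3972.11.55, Hesesta, 2,805 m², $656,987.10):
Base rate for 3972.11.55 is 3%.
3972.11.55 has an FTA preferential rate, but origin Hesesta is not Durmark; base rate stands.
Additional duty on 3972.11.55 from Hesesta: +20.7%. Applied ad valorem rate: 3% + 20.7% = 23.7%.
Duty = $656,987.10 × 23.7% = $155,705.94.
Line 3 (5694.96.36, Durmark, 1,986 kg, $435,847.56):
Base rate for 5694.96.36 is $5.25/kg.
Origin Durmark qualifies under the Eriia–Durmark agreement and 5694.96.36 is covered: preferential rate Free applies instead.
Duty = $435,847.56 × 0% = $0.00.
Total = $0.00 + $155,705.94 + $0.00 = $155,705.94.

$155,705.94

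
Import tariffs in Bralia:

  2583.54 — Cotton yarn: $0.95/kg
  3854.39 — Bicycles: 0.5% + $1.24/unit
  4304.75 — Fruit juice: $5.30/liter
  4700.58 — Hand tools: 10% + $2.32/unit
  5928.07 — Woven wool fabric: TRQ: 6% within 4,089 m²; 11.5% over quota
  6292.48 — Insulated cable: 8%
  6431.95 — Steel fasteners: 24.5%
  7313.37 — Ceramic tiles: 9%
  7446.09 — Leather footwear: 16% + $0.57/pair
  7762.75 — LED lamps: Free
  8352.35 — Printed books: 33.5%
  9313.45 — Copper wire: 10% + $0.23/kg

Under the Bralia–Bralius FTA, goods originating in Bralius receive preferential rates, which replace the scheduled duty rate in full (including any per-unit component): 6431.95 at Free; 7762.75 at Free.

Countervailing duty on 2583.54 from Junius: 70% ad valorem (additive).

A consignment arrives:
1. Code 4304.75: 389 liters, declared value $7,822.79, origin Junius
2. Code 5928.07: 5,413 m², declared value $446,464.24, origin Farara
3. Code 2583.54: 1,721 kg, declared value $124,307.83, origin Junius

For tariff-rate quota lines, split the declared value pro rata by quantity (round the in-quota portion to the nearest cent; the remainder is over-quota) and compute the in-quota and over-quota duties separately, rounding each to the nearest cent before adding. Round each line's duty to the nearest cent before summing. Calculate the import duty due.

$123,506.17

Line 1 (4304.75, Junius, 389 liters, $7,822.79):
Base rate for 4304.75 is $5.30/liter.
Duty = 389 × $5.30 = $2,061.70.
Line 2 (5928.07, Farara, 5,413 m², $446,464.24):
Code 5928.07 is under a tariff-rate quota (threshold 4,089 m²). In-quota: 4,089 m² at 6%; over-quota: 1,324 m² at 11.5%.
Pro-rata value split: in-quota = $446,464.24 × 4,089/5,413 = $337,260.72; over-quota = $446,464.24 − $337,260.72 = $109,203.52.
In-quota duty = $337,260.72 × 6% = $20,235.64. Over-quota duty = $109,203.52 × 11.5% = $12,558.40.
Line duty = $20,235.64 + $12,558.40 = $32,794.04.
Line 3 (2583.54, Junius, 1,721 kg, $124,307.83):
Base rate for 2583.54 is $0.95/kg.
Additional duty on 2583.54 from Junius: +70% ad valorem. Applied ad valorem rate = 70%.
Duty = $124,307.83 × 70% + 1,721 × $0.95 = $88,650.43.
Total = $2,061.70 + $32,794.04 + $88,650.43 = $123,506.17.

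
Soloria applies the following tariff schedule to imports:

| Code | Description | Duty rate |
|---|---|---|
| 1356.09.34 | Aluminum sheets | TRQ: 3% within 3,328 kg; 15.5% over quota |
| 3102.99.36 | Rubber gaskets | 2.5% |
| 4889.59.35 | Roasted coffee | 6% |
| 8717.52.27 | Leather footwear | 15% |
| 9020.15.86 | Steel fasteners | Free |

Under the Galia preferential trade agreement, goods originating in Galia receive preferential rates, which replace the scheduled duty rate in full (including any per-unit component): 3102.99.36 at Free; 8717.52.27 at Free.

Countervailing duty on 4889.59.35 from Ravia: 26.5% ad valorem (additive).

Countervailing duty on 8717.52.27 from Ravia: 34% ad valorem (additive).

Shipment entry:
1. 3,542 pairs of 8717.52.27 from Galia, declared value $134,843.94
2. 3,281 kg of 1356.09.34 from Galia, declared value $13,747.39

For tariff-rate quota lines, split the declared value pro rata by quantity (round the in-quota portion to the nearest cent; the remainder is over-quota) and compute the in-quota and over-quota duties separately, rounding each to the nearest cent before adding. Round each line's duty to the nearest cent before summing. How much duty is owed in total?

Line 1 (8717.52.27, Galia, 3,542 pairs, $134,843.94):
Base rate for 8717.52.27 is 15%.
Origin Galia qualifies under the Soloria–Galia agreement and 8717.52.27 is covered: preferential rate Free applies instead.
The additional-duty order on 8717.52.27 targets Ravia, not Galia; it does not apply.
Duty = $134,843.94 × 0% = $0.00.
Line 2 (1356.09.34, Galia, 3,281 kg, $13,747.39):
Code 1356.09.34 is under a tariff-rate quota (threshold 3,328 kg). Quantity 3,281 kg is within the quota, so the in-quota rate 3% applies to the full value.
Duty = $13,747.39 × 3% = $412.42.
Total = $0.00 + $412.42 = $412.42.

$412.42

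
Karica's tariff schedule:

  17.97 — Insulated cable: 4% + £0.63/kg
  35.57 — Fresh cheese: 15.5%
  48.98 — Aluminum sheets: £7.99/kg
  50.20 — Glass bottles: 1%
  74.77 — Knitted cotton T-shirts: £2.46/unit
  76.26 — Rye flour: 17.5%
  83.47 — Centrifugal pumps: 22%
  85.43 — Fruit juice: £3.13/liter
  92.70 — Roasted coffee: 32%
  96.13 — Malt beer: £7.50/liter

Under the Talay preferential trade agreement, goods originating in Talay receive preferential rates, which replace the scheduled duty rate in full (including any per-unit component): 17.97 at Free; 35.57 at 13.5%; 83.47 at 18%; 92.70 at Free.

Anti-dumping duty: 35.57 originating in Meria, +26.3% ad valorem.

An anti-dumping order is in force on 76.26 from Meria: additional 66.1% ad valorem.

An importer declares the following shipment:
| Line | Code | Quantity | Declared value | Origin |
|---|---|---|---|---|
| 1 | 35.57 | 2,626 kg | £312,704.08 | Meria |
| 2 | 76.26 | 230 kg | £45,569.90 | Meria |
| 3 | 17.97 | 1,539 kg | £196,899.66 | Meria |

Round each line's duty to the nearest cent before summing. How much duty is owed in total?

£177,652.31

Line 1 (35.57, Meria, 2,626 kg, £312,704.08):
Base rate for 35.57 is 15.5%.
35.57 has an FTA preferential rate, but origin Meria is not Talay; base rate stands.
Additional duty on 35.57 from Meria: +26.3%. Applied ad valorem rate: 15.5% + 26.3% = 41.8%.
Duty = £312,704.08 × 41.8% = £130,710.31.
Line 2 (76.26, Meria, 230 kg, £45,569.90):
Base rate for 76.26 is 17.5%.
Additional duty on 76.26 from Meria: +66.1%. Applied ad valorem rate: 17.5% + 66.1% = 83.6%.
Duty = £45,569.90 × 83.6% = £38,096.44.
Line 3 (17.97, Meria, 1,539 kg, £196,899.66):
Base rate for 17.97 is 4% + £0.63/kg.
17.97 has an FTA preferential rate, but origin Meria is not Talay; base rate stands.
Duty = £196,899.66 × 4% + 1,539 × £0.63 = £8,845.56.
Total = £130,710.31 + £38,096.44 + £8,845.56 = £177,652.31.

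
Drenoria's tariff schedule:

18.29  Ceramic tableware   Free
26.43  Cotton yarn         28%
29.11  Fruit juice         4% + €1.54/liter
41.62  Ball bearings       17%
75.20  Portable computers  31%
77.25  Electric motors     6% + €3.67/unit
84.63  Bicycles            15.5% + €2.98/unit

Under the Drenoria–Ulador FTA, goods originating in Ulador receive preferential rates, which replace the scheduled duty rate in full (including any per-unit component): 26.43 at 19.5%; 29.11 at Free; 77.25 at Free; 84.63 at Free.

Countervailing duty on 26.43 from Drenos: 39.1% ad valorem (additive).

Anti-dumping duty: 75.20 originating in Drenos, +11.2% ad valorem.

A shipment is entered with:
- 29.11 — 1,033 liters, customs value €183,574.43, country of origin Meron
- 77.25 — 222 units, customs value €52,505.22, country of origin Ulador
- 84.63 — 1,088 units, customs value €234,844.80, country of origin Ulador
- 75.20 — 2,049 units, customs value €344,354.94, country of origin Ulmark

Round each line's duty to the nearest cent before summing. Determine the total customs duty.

€115,683.83

Line 1 (29.11, Meron, 1,033 liters, €183,574.43):
Base rate for 29.11 is 4% + €1.54/liter.
29.11 has an FTA preferential rate, but origin Meron is not Ulador; base rate stands.
Duty = €183,574.43 × 4% + 1,033 × €1.54 = €8,933.80.
Line 2 (77.25, Ulador, 222 units, €52,505.22):
Base rate for 77.25 is 6% + €3.67/unit.
Origin Ulador qualifies under the Drenoria–Ulador agreement and 77.25 is covered: preferential rate Free applies instead.
Duty = €52,505.22 × 0% = €0.00.
Line 3 (84.63, Ulador, 1,088 units, €234,844.80):
Base rate for 84.63 is 15.5% + €2.98/unit.
Origin Ulador qualifies under the Drenoria–Ulador agreement and 84.63 is covered: preferential rate Free applies instead.
Duty = €234,844.80 × 0% = €0.00.
Line 4 (75.20, Ulmark, 2,049 units, €344,354.94):
Base rate for 75.20 is 31%.
The additional-duty order on 75.20 targets Drenos, not Ulmark; it does not apply.
Duty = €344,354.94 × 31% = €106,750.03.
Total = €8,933.80 + €0.00 + €0.00 + €106,750.03 = €115,683.83.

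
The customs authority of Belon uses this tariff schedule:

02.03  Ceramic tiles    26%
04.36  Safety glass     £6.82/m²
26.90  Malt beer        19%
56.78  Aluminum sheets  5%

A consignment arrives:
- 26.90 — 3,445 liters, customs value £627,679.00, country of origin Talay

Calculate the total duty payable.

£119,259.01

Line 1 (26.90, Talay, 3,445 liters, £627,679.00):
Base rate for 26.90 is 19%.
Duty = £627,679.00 × 19% = £119,259.01.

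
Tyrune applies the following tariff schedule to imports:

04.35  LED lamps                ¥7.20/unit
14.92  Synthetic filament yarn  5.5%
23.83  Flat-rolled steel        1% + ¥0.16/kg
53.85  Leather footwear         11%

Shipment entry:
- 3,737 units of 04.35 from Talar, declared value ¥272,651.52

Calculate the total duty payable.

¥26,906.40

Line 1 (04.35, Talar, 3,737 units, ¥272,651.52):
Base rate for 04.35 is ¥7.20/unit.
Duty = 3,737 × ¥7.20 = ¥26,906.40.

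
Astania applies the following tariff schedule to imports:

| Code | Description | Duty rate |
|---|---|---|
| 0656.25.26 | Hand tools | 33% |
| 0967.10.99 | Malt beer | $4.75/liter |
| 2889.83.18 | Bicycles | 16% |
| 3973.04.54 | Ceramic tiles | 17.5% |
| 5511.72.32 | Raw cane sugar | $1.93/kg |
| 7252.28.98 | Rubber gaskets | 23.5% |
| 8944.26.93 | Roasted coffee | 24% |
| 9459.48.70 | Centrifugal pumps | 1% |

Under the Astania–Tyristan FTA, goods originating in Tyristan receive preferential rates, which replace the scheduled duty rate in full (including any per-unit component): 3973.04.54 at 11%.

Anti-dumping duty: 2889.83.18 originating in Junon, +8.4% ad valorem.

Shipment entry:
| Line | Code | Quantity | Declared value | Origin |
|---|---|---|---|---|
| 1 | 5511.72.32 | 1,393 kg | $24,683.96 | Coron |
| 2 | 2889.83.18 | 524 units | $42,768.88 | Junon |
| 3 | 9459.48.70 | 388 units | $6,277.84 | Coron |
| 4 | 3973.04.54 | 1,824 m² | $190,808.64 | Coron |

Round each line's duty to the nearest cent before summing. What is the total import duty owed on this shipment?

$46,578.39

Line 1 (5511.72.32, Coron, 1,393 kg, $24,683.96):
Base rate for 5511.72.32 is $1.93/kg.
Duty = 1,393 × $1.93 = $2,688.49.
Line 2 (2889.83.18, Junon, 524 units, $42,768.88):
Base rate for 2889.83.18 is 16%.
Additional duty on 2889.83.18 from Junon: +8.4%. Applied ad valorem rate: 16% + 8.4% = 24.4%.
Duty = $42,768.88 × 24.4% = $10,435.61.
Line 3 (9459.48.70, Coron, 388 units, $6,277.84):
Base rate for 9459.48.70 is 1%.
Duty = $6,277.84 × 1% = $62.78.
Line 4 (3973.04.54, Coron, 1,824 m², $190,808.64):
Base rate for 3973.04.54 is 17.5%.
3973.04.54 has an FTA preferential rate, but origin Coron is not Tyristan; base rate stands.
Duty = $190,808.64 × 17.5% = $33,391.51.
Total = $2,688.49 + $10,435.61 + $62.78 + $33,391.51 = $46,578.39.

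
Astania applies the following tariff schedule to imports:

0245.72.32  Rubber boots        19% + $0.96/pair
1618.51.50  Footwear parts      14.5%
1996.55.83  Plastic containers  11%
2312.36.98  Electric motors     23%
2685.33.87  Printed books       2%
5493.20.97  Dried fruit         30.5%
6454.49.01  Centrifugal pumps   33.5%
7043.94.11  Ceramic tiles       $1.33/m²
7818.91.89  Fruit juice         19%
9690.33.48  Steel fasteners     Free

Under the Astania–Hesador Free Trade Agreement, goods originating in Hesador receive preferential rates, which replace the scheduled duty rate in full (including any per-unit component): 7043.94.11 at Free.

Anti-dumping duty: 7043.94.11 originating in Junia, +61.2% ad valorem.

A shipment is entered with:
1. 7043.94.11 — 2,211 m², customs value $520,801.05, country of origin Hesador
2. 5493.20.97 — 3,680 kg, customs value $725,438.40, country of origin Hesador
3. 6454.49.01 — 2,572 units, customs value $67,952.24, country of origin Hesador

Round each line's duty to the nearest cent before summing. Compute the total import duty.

$244,022.71

Line 1 (7043.94.11, Hesador, 2,211 m², $520,801.05):
Base rate for 7043.94.11 is $1.33/m².
Origin Hesador qualifies under the Astania–Hesador agreement and 7043.94.11 is covered: preferential rate Free applies instead.
The additional-duty order on 7043.94.11 targets Junia, not Hesador; it does not apply.
Duty = $520,801.05 × 0% = $0.00.
Line 2 (5493.20.97, Hesador, 3,680 kg, $725,438.40):
Base rate for 5493.20.97 is 30.5%.
Origin Hesador is the FTA partner but 5493.20.97 is not on the preference list; base rate stands.
Duty = $725,438.40 × 30.5% = $221,258.71.
Line 3 (6454.49.01, Hesador, 2,572 units, $67,952.24):
Base rate for 6454.49.01 is 33.5%.
Origin Hesador is the FTA partner but 6454.49.01 is not on the preference list; base rate stands.
Duty = $67,952.24 × 33.5% = $22,764.00.
Total = $0.00 + $221,258.71 + $22,764.00 = $244,022.71.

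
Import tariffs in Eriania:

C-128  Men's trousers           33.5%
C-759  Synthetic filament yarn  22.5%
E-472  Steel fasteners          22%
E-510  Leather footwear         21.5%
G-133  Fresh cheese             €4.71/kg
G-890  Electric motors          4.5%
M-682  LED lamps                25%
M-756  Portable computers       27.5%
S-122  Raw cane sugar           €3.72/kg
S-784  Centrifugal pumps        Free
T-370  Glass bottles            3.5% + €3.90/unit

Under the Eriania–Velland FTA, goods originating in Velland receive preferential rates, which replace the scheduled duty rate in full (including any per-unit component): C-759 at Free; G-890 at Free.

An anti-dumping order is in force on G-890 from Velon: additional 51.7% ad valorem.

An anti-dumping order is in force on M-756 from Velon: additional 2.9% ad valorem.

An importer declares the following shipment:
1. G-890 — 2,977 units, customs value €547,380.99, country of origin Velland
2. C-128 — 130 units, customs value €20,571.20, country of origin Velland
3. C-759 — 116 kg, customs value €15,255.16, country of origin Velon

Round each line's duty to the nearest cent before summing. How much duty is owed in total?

€10,323.76

Line 1 (G-890, Velland, 2,977 units, €547,380.99):
Base rate for G-890 is 4.5%.
Origin Velland qualifies under the Eriania–Velland agreement and G-890 is covered: preferential rate Free applies instead.
The additional-duty order on G-890 targets Velon, not Velland; it does not apply.
Duty = €547,380.99 × 0% = €0.00.
Line 2 (C-128, Velland, 130 units, €20,571.20):
Base rate for C-128 is 33.5%.
Origin Velland is the FTA partner but C-128 is not on the preference list; base rate stands.
Duty = €20,571.20 × 33.5% = €6,891.35.
Line 3 (C-759, Velon, 116 kg, €15,255.16):
Base rate for C-759 is 22.5%.
C-759 has an FTA preferential rate, but origin Velon is not Velland; base rate stands.
Duty = €15,255.16 × 22.5% = €3,432.41.
Total = €0.00 + €6,891.35 + €3,432.41 = €10,323.76.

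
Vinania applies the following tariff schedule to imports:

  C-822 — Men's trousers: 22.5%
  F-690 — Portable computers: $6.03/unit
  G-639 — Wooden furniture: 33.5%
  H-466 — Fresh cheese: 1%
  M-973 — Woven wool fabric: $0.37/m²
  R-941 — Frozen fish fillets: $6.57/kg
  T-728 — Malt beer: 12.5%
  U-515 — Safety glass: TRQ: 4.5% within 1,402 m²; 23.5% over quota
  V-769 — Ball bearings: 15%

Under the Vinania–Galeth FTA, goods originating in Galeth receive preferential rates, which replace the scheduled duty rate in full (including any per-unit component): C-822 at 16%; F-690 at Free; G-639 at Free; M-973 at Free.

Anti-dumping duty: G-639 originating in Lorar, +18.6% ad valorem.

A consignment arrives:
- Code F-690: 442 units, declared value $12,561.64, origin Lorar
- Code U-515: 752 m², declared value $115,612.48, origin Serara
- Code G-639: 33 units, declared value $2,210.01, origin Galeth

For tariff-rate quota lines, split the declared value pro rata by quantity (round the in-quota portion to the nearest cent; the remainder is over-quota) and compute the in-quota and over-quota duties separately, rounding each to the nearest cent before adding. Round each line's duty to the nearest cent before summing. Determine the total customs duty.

Line 1 (F-690, Lorar, 442 units, $12,561.64):
Base rate for F-690 is $6.03/unit.
F-690 has an FTA preferential rate, but origin Lorar is not Galeth; base rate stands.
Duty = 442 × $6.03 = $2,665.26.
Line 2 (U-515, Serara, 752 m², $115,612.48):
Code U-515 is under a tariff-rate quota (threshold 1,402 m²). Quantity 752 m² is within the quota, so the in-quota rate 4.5% applies to the full value.
Duty = $115,612.48 × 4.5% = $5,202.56.
Line 3 (G-639, Galeth, 33 units, $2,210.01):
Base rate for G-639 is 33.5%.
Origin Galeth qualifies under the Vinania–Galeth agreement and G-639 is covered: preferential rate Free applies instead.
The additional-duty order on G-639 targets Lorar, not Galeth; it does not apply.
Duty = $2,210.01 × 0% = $0.00.
Total = $2,665.26 + $5,202.56 + $0.00 = $7,867.82.

$7,867.82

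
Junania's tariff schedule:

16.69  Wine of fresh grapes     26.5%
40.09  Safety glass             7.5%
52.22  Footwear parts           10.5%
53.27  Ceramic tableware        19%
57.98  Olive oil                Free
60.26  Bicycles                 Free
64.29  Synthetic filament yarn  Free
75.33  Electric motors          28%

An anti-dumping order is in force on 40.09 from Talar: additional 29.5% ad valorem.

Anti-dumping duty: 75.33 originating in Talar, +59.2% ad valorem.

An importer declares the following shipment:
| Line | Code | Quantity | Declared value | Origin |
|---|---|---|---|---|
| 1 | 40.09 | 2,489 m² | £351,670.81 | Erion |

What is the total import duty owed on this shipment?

£26,375.31

Line 1 (40.09, Erion, 2,489 m², £351,670.81):
Base rate for 40.09 is 7.5%.
The additional-duty order on 40.09 targets Talar, not Erion; it does not apply.
Duty = £351,670.81 × 7.5% = £26,375.31.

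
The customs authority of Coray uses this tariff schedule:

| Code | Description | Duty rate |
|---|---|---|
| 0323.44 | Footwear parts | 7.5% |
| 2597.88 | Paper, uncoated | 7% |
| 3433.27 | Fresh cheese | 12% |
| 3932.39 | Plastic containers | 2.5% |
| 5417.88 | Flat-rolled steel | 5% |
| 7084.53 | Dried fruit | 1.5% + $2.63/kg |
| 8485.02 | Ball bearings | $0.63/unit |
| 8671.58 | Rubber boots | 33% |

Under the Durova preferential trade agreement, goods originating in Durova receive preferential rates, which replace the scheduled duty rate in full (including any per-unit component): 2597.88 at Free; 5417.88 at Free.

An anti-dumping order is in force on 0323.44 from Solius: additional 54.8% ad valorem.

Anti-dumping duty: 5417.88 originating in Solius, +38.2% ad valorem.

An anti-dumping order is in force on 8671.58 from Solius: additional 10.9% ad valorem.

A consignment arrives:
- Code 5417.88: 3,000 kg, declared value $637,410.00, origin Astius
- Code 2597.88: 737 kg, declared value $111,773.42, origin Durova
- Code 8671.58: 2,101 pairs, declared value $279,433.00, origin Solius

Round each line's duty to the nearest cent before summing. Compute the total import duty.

Line 1 (5417.88, Astius, 3,000 kg, $637,410.00):
Base rate for 5417.88 is 5%.
5417.88 has an FTA preferential rate, but origin Astius is not Durova; base rate stands.
The additional-duty order on 5417.88 targets Solius, not Astius; it does not apply.
Duty = $637,410.00 × 5% = $31,870.50.
Line 2 (2597.88, Durova, 737 kg, $111,773.42):
Base rate for 2597.88 is 7%.
Origin Durova qualifies under the Coray–Durova agreement and 2597.88 is covered: preferential rate Free applies instead.
Duty = $111,773.42 × 0% = $0.00.
Line 3 (8671.58, Solius, 2,101 pairs, $279,433.00):
Base rate for 8671.58 is 33%.
Additional duty on 8671.58 from Solius: +10.9%. Applied ad valorem rate: 33% + 10.9% = 43.9%.
Duty = $279,433.00 × 43.9% = $122,671.09.
Total = $31,870.50 + $0.00 + $122,671.09 = $154,541.59.

$154,541.59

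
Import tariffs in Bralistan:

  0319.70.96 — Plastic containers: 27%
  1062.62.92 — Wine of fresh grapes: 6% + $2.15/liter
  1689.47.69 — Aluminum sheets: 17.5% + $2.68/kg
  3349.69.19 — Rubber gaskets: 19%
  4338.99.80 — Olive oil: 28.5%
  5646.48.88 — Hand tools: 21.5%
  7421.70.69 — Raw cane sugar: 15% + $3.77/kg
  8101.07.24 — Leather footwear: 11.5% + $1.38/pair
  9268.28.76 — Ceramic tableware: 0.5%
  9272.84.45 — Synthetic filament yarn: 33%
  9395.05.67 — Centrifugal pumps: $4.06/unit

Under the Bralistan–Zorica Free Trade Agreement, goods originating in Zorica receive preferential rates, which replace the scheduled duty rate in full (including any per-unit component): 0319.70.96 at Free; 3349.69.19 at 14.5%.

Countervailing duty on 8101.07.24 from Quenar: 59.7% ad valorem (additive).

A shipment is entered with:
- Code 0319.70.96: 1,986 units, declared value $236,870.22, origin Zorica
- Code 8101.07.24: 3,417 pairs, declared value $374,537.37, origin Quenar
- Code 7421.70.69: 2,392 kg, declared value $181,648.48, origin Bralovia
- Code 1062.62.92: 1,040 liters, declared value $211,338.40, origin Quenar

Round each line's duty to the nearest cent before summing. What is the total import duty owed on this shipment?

Line 1 (0319.70.96, Zorica, 1,986 units, $236,870.22):
Base rate for 0319.70.96 is 27%.
Origin Zorica qualifies under the Bralistan–Zorica agreement and 0319.70.96 is covered: preferential rate Free applies instead.
Duty = $236,870.22 × 0% = $0.00.
Line 2 (8101.07.24, Quenar, 3,417 pairs, $374,537.37):
Base rate for 8101.07.24 is 11.5% + $1.38/pair.
Additional duty on 8101.07.24 from Quenar: +59.7%. Applied ad valorem rate: 11.5% + 59.7% = 71.2%.
Duty = $374,537.37 × 71.2% + 3,417 × $1.38 = $271,386.07.
Line 3 (7421.70.69, Bralovia, 2,392 kg, $181,648.48):
Base rate for 7421.70.69 is 15% + $3.77/kg.
Duty = $181,648.48 × 15% + 2,392 × $3.77 = $36,265.11.
Line 4 (1062.62.92, Quenar, 1,040 liters, $211,338.40):
Base rate for 1062.62.92 is 6% + $2.15/liter.
Duty = $211,338.40 × 6% + 1,040 × $2.15 = $14,916.30.
Total = $0.00 + $271,386.07 + $36,265.11 + $14,916.30 = $322,567.48.

$322,567.48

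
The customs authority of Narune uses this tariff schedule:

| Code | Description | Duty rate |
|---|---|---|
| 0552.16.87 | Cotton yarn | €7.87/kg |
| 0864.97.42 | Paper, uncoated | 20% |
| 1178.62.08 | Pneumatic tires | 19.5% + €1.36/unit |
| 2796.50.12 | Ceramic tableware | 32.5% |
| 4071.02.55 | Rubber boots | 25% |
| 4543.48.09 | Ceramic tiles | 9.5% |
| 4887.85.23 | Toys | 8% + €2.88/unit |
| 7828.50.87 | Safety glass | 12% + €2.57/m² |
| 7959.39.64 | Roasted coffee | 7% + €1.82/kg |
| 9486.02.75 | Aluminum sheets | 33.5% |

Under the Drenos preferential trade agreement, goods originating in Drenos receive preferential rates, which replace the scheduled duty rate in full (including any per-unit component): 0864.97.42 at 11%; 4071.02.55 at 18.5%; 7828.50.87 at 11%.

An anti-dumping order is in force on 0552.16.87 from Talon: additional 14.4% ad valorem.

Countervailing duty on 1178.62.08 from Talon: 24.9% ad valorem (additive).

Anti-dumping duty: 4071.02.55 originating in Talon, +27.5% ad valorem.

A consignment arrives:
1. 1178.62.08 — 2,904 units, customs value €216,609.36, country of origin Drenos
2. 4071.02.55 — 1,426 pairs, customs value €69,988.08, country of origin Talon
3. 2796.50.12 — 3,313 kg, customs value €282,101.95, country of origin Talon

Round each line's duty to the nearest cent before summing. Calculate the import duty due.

Line 1 (1178.62.08, Drenos, 2,904 units, €216,609.36):
Base rate for 1178.62.08 is 19.5% + €1.36/unit.
Origin Drenos is the FTA partner but 1178.62.08 is not on the preference list; base rate stands.
The additional-duty order on 1178.62.08 targets Talon, not Drenos; it does not apply.
Duty = €216,609.36 × 19.5% + 2,904 × €1.36 = €46,188.27.
Line 2 (4071.02.55, Talon, 1,426 pairs, €69,988.08):
Base rate for 4071.02.55 is 25%.
4071.02.55 has an FTA preferential rate, but origin Talon is not Drenos; base rate stands.
Additional duty on 4071.02.55 from Talon: +27.5%. Applied ad valorem rate: 25% + 27.5% = 52.5%.
Duty = €69,988.08 × 52.5% = €36,743.74.
Line 3 (2796.50.12, Talon, 3,313 kg, €282,101.95):
Base rate for 2796.50.12 is 32.5%.
Duty = €282,101.95 × 32.5% = €91,683.13.
Total = €46,188.27 + €36,743.74 + €91,683.13 = €174,615.14.

€174,615.14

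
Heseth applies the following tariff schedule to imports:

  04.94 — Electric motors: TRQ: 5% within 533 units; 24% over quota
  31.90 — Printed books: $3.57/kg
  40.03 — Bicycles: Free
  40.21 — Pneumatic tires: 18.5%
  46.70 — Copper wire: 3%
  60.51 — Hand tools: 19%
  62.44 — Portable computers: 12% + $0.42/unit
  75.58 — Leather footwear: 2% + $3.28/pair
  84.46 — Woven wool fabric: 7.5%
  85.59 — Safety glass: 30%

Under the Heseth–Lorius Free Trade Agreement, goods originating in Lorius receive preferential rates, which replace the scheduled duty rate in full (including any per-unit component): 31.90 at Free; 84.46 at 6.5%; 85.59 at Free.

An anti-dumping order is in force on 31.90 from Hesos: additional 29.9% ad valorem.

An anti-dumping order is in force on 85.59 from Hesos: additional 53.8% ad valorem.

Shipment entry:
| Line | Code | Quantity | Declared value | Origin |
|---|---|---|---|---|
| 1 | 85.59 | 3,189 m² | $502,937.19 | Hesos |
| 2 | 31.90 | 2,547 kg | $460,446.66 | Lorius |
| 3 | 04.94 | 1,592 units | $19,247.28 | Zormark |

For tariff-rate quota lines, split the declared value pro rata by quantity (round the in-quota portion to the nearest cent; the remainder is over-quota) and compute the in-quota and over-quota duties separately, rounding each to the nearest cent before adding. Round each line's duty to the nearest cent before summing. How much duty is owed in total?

Line 1 (85.59, Hesos, 3,189 m², $502,937.19):
Base rate for 85.59 is 30%.
85.59 has an FTA preferential rate, but origin Hesos is not Lorius; base rate stands.
Additional duty on 85.59 from Hesos: +53.8%. Applied ad valorem rate: 30% + 53.8% = 83.8%.
Duty = $502,937.19 × 83.8% = $421,461.37.
Line 2 (31.90, Lorius, 2,547 kg, $460,446.66):
Base rate for 31.90 is $3.57/kg.
Origin Lorius qualifies under the Heseth–Lorius agreement and 31.90 is covered: preferential rate Free applies instead.
The additional-duty order on 31.90 targets Hesos, not Lorius; it does not apply.
Duty = $460,446.66 × 0% = $0.00.
Line 3 (04.94, Zormark, 1,592 units, $19,247.28):
Code 04.94 is under a tariff-rate quota (threshold 533 units). In-quota: 533 units at 5%; over-quota: 1,059 units at 24%.
Pro-rata value split: in-quota = $19,247.28 × 533/1,592 = $6,443.97; over-quota = $19,247.28 − $6,443.97 = $12,803.31.
In-quota duty = $6,443.97 × 5% = $322.20. Over-quota duty = $12,803.31 × 24% = $3,072.79.
Line duty = $322.20 + $3,072.79 = $3,394.99.
Total = $421,461.37 + $0.00 + $3,394.99 = $424,856.36.

$424,856.36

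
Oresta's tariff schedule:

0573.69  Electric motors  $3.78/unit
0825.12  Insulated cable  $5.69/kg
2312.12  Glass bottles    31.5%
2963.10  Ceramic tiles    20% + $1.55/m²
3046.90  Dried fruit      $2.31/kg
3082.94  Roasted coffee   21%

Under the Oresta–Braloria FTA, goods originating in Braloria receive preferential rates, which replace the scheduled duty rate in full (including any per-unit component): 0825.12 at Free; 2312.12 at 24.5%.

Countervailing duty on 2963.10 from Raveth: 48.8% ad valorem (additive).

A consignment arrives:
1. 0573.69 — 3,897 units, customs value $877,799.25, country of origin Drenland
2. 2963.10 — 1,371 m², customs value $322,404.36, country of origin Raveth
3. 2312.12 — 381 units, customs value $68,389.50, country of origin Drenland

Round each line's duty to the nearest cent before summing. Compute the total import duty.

$260,212.60

Line 1 (0573.69, Drenland, 3,897 units, $877,799.25):
Base rate for 0573.69 is $3.78/unit.
Duty = 3,897 × $3.78 = $14,730.66.
Line 2 (2963.10, Raveth, 1,371 m², $322,404.36):
Base rate for 2963.10 is 20% + $1.55/m².
Additional duty on 2963.10 from Raveth: +48.8%. Applied ad valorem rate: 20% + 48.8% = 68.8%.
Duty = $322,404.36 × 68.8% + 1,371 × $1.55 = $223,939.25.
Line 3 (2312.12, Drenland, 381 units, $68,389.50):
Base rate for 2312.12 is 31.5%.
2312.12 has an FTA preferential rate, but origin Drenland is not Braloria; base rate stands.
Duty = $68,389.50 × 31.5% = $21,542.69.
Total = $14,730.66 + $223,939.25 + $21,542.69 = $260,212.60.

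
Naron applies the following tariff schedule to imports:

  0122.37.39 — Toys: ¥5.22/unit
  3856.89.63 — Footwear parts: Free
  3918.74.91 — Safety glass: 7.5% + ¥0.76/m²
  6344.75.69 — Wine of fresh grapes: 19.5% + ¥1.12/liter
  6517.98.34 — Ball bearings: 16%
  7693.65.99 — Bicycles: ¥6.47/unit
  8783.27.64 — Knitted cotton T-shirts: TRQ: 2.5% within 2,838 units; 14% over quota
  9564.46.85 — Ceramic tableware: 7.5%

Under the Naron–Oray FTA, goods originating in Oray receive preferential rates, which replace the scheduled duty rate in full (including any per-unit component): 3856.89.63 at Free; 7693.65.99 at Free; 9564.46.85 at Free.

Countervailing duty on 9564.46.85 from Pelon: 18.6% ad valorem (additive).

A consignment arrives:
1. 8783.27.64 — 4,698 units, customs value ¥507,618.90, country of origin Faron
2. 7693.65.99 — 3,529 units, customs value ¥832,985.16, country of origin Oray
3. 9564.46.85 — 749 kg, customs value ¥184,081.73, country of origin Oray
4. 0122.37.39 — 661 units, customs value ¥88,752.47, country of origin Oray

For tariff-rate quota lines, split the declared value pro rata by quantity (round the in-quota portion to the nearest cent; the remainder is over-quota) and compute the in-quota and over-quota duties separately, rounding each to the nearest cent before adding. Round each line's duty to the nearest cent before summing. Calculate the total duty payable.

¥39,252.79

Line 1 (8783.27.64, Faron, 4,698 units, ¥507,618.90):
Code 8783.27.64 is under a tariff-rate quota (threshold 2,838 units). In-quota: 2,838 units at 2.5%; over-quota: 1,860 units at 14%.
Pro-rata value split: in-quota = ¥507,618.90 × 2,838/4,698 = ¥306,645.90; over-quota = ¥507,618.90 − ¥306,645.90 = ¥200,973.00.
In-quota duty = ¥306,645.90 × 2.5% = ¥7,666.15. Over-quota duty = ¥200,973.00 × 14% = ¥28,136.22.
Line duty = ¥7,666.15 + ¥28,136.22 = ¥35,802.37.
Line 2 (7693.65.99, Oray, 3,529 units, ¥832,985.16):
Base rate for 7693.65.99 is ¥6.47/unit.
Origin Oray qualifies under the Naron–Oray agreement and 7693.65.99 is covered: preferential rate Free applies instead.
Duty = ¥832,985.16 × 0% = ¥0.00.
Line 3 (9564.46.85, Oray, 749 kg, ¥184,081.73):
Base rate for 9564.46.85 is 7.5%.
Origin Oray qualifies under the Naron–Oray agreement and 9564.46.85 is covered: preferential rate Free applies instead.
The additional-duty order on 9564.46.85 targets Pelon, not Oray; it does not apply.
Duty = ¥184,081.73 × 0% = ¥0.00.
Line 4 (0122.37.39, Oray, 661 units, ¥88,752.47):
Base rate for 0122.37.39 is ¥5.22/unit.
Origin Oray is the FTA partner but 0122.37.39 is not on the preference list; base rate stands.
Duty = 661 × ¥5.22 = ¥3,450.42.
Total = ¥35,802.37 + ¥0.00 + ¥0.00 + ¥3,450.42 = ¥39,252.79.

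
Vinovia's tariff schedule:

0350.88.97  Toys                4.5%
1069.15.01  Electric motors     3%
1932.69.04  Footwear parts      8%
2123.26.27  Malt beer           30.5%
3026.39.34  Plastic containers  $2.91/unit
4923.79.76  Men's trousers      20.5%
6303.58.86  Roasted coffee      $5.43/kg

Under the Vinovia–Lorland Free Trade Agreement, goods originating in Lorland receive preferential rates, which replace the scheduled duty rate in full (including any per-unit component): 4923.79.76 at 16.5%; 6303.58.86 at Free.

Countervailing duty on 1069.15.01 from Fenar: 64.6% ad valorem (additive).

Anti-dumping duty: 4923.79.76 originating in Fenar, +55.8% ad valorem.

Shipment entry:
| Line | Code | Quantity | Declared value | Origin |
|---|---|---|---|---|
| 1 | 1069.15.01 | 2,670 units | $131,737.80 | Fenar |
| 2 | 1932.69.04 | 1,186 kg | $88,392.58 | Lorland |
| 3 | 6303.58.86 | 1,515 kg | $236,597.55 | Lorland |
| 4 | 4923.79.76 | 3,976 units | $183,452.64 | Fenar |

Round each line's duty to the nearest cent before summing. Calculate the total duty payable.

$236,100.52

Line 1 (1069.15.01, Fenar, 2,670 units, $131,737.80):
Base rate for 1069.15.01 is 3%.
Additional duty on 1069.15.01 from Fenar: +64.6%. Applied ad valorem rate: 3% + 64.6% = 67.6%.
Duty = $131,737.80 × 67.6% = $89,054.75.
Line 2 (1932.69.04, Lorland, 1,186 kg, $88,392.58):
Base rate for 1932.69.04 is 8%.
Origin Lorland is the FTA partner but 1932.69.04 is not on the preference list; base rate stands.
Duty = $88,392.58 × 8% = $7,071.41.
Line 3 (6303.58.86, Lorland, 1,515 kg, $236,597.55):
Base rate for 6303.58.86 is $5.43/kg.
Origin Lorland qualifies under the Vinovia–Lorland agreement and 6303.58.86 is covered: preferential rate Free applies instead.
Duty = $236,597.55 × 0% = $0.00.
Line 4 (4923.79.76, Fenar, 3,976 units, $183,452.64):
Base rate for 4923.79.76 is 20.5%.
4923.79.76 has an FTA preferential rate, but origin Fenar is not Lorland; base rate stands.
Additional duty on 4923.79.76 from Fenar: +55.8%. Applied ad valorem rate: 20.5% + 55.8% = 76.3%.
Duty = $183,452.64 × 76.3% = $139,974.36.
Total = $89,054.75 + $7,071.41 + $0.00 + $139,974.36 = $236,100.52.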